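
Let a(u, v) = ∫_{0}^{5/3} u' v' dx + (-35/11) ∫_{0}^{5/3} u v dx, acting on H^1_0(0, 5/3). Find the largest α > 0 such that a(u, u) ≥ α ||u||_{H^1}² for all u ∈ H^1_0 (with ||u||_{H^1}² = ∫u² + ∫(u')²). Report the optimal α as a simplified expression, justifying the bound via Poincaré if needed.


α = (-875 + 99*π^2)/(11*(25 + 9*π^2))

Coercivity of a(·,·) on H^1_0(0, 5/3) means a(u, u) ≥ α ||u||_{H^1}² for every u ∈ H^1_0.
The interval has length L = 5/3, and Poincaré/coercivity depend only on L. Here a(u, u) = ∫(u')² + (-35/11)·∫u².
Here c = -35/11 < 0 with |c| < (π/L)² = 9*π^2/25, so coercivity still holds. The condition a(u,u) ≥ α||u||_{H^1}² reads (1−α)∫(u')² ≥ (α−c)∫u². Any admissible α is ≤ 1 (rapidly oscillating u have ∫u²/∫(u')² → 0), and α = 1 would force 0 ≥ (1−c)∫u², impossible since c < 1; so 1−α > 0. By the sharp Poincaré inequality on H^1_0 of an interval of length L, ∫(u')² ≥ (π/L)²∫u² with equality for the first sine mode sin(π(x−x₀)/L) (x₀ the left endpoint), so the inequality holds for all u iff (1−α)(π/L)² ≥ α − c, i.e. α ≤ ((π/L)² + c)/((π/L)² + 1) = (1 + c(L/π)²)/(1 + (L/π)²). (Direct route, valid since c ≤ 0: Poincaré gives c∫u² ≥ c(L/π)²∫(u')², so a(u,u) ≥ (1 + c(L/π)²)∫(u')², while ||u||_{H^1}² ≤ (1 + (L/π)²)∫(u')²; dividing yields the same α.) With (π/L)² = 9*π^2/25 and c = -35/11, the largest admissible constant is α = ((π/L)² + c)/((π/L)² + 1).
Simplifying, α = (-875 + 99*π^2)/(11*(25 + 9*π^2)).


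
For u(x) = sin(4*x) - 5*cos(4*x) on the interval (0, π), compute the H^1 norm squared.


||u||_{H^1(0,π)}^2 = 221*π

u'(x) = 20*sin(4*x) + 4*cos(4*x).
Expand u² and (u')² and integrate term by term on (0, π), using: for integers n ≥ 1, ∫_0^π sin²(nx) dx = ∫_0^π cos²(nx) dx = π/2; for n ≠ n', ∫_0^π sin(nx)sin(n'x) dx = ∫_0^π cos(nx)cos(n'x) dx = 0; and by product-to-sum, ∫_0^π sin(nx)cos(n'x) dx = ½∫_0^π [sin((n+n')x) + sin((n−n')x)] dx, which is 0 when n+n' is even and 2n/(n²−n'²) when n+n' is odd (it need not vanish on (0, π)).
  u² squared terms: (-5)²·∫cos(4x)² dx = 25·π/2 = 25*π/2;  (1)²·∫sin(4x)² dx = 1·π/2 = π/2.
  u² cross terms: 2·(-5)·(1)·∫cos(4x)·sin(4x) dx = -10·(0) = 0.
  So ∫_0^π u² dx = 25*π/2 + π/2 + 0 = 13*π.
  (u')² squared terms: (4)²·∫cos(4x)² dx = 16·π/2 = 8*π;  (20)²·∫sin(4x)² dx = 400·π/2 = 200*π.
  (u')² cross terms: 2·(4)·(20)·∫cos(4x)·sin(4x) dx = 160·(0) = 0.
  So ∫_0^π (u')² dx = 8*π + 200*π + 0 = 208*π.
||u||_{H^1}^2 = (13*π) + (208*π) = 221*π.


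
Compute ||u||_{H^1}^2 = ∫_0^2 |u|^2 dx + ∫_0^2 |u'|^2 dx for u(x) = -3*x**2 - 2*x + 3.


||u||_{H^1}^2 = 3214/15

The H^1 norm (squared) on an interval (0, L) is
  ||u||_{H^1}^2 = ∫_0^L u(x)^2 dx + ∫_0^L u'(x)^2 dx.
Compute u'(x) = -6*x - 2.
Then u(x)^2 = 9*x**4 + 12*x**3 - 14*x**2 - 12*x + 9 and u'(x)^2 = 36*x**2 + 24*x + 4.
Integrate each monomial from 0 to 2 using ∫_0^2 c·x^n dx = c·2^(n+1)/(n+1):
  ∫_0^2 u(x)^2 dx = ∫_0^2 (9*x^4 + 12*x^3 - 14*x^2 - 12*x + 9) dx. Term by term:
    ∫_0^2 9*x^4 dx = 288/5;  ∫_0^2 12*x^3 dx = 48;  ∫_0^2 -14*x^2 dx = -112/3;
    ∫_0^2 -12*x dx = -24;  ∫_0^2 9 dx = 18.
  Sum: 288/5 + 48 − 112/3 − 24 + 18 = 934/15.
  ∫_0^2 u'(x)^2 dx = ∫_0^2 (36*x^2 + 24*x + 4) dx. Term by term:
    ∫_0^2 36*x^2 dx = 96;  ∫_0^2 24*x dx = 48;  ∫_0^2 4 dx = 8.
  Sum: 96 + 48 + 8 = 152.
Adding: ||u||_{H^1}^2 = 934/15 + 152 = 3214/15.


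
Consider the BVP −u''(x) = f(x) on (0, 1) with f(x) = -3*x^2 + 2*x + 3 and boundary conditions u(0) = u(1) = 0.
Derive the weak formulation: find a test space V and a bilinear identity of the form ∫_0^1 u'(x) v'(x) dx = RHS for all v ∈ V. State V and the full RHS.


V = H^1_0(0, 1) (so v(0) = v(1) = 0); weak form: ∫_0^1 u'v' dx = ∫_0^1 (-3*x^2 + 2*x + 3) v dx for all v ∈ V.

Multiply both sides by a test function v and integrate from 0 to 1:
  ∫_0^1 −u''(x) v(x) dx = ∫_0^1 f(x) v(x) dx.
Integrate the LHS by parts once:
  ∫_0^1 −u'' v dx = −[u'(x) v(x)]_0^1 + ∫_0^1 u'(x) v'(x) dx.
Thus ∫_0^1 u'(x) v'(x) dx = ∫_0^1 f(x) v(x) dx + [u'(x) v(x)]_0^1.
Choose V so that boundary terms are either known or forced to vanish.
u is Dirichlet: u(0) = u(1) = 0. Let V = H^1_0(0, 1); then v(0) = v(1) = 0, and [u' v]_0^1 = 0.
Weak formulation: find u (satisfying any essential BC) such that ∫_0^1 u'(x) v'(x) dx = ∫_0^1 f v dx for all v ∈ V.
Substituting f(x) = -3*x^2 + 2*x + 3, the right-hand side is ∫_0^1 (-3*x^2 + 2*x + 3) v dx.


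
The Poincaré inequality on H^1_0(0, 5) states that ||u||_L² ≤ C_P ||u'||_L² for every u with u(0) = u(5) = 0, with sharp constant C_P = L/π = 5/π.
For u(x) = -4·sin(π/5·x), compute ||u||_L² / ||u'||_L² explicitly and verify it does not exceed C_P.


||u||_L² / ||u'||_L² = 5/π = C_P.

u(x) = -4·sin(π/5·x), so u'(x) = -4*π*cos(π*x/5)/5.
Writing u(x) = A·sin(kπx/L) with A = -4 and k = 1, use ∫_0^L sin²(kπx/L) dx = L/2 and ∫_0^L cos²(kπx/L) dx = L/2.
u² = 16·sin²(π/5·x) and (u')² = 16*π^2/25·cos²(π/5·x), and each of sin², cos² integrates to L/2 = 5/2 over (0, 5).
∫_0^5 u² dx = 40, so ||u||_L² = 2*sqrt(10).
∫_0^5 (u')² dx = 8*π^2/5, so ||u'||_L² = 2*sqrt(10)*π/5.
Ratio ||u||_L² / ||u'||_L² = 5/π.
Sharp Poincaré constant on H^1_0(0, 5) is C_P = L/π = 5/π, achieved by sin(π/5·x).
This is the k = 1 eigenfunction (up to amplitude), so the ratio equals the sharp Poincaré constant exactly.


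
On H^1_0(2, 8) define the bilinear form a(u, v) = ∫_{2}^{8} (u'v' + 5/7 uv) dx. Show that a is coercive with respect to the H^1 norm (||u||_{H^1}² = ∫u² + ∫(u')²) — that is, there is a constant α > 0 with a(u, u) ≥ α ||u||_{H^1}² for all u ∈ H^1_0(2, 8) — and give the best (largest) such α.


α = (π^2 + 180/7)/(π^2 + 36)

Coercivity of a(·,·) on H^1_0(2, 8) means a(u, u) ≥ α ||u||_{H^1}² for every u ∈ H^1_0.
The interval has length L = 6, and Poincaré/coercivity depend only on L. Here a(u, u) = ∫(u')² + (5/7)·∫u².
Here 0 < c = 5/7 < 1. The condition a(u,u) ≥ α||u||_{H^1}² reads (1−α)∫(u')² ≥ (α−c)∫u². Any admissible α is ≤ 1 (rapidly oscillating u have ∫u²/∫(u')² → 0), and α = 1 would force 0 ≥ (1−c)∫u², impossible since c < 1; so 1−α > 0. By the sharp Poincaré inequality on H^1_0 of an interval of length L, ∫(u')² ≥ (π/L)²∫u² with equality for the first sine mode sin(π(x−x₀)/L) (x₀ the left endpoint), so the inequality holds for all u iff (1−α)(π/L)² ≥ α − c, i.e. α ≤ ((π/L)² + c)/((π/L)² + 1) = (1 + c(L/π)²)/(1 + (L/π)²). With (π/L)² = π^2/36 and c = 5/7, the largest admissible constant is α = ((π/L)² + c)/((π/L)² + 1).
Simplifying, α = (π^2 + 180/7)/(π^2 + 36).


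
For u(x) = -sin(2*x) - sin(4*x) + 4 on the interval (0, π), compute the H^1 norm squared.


||u||_{H^1(0,π)}^2 = 27*π

u'(x) = -2*cos(2*x) - 4*cos(4*x).
Expand u² and (u')² and integrate term by term on (0, π), using: for integers n ≥ 1, ∫_0^π sin²(nx) dx = ∫_0^π cos²(nx) dx = π/2; for n ≠ n', ∫_0^π sin(nx)sin(n'x) dx = ∫_0^π cos(nx)cos(n'x) dx = 0; and by product-to-sum, ∫_0^π sin(nx)cos(n'x) dx = ½∫_0^π [sin((n+n')x) + sin((n−n')x)] dx, which is 0 when n+n' is even and 2n/(n²−n'²) when n+n' is odd (it need not vanish on (0, π)). For the constant mode: ∫_0^π 1 dx = π, ∫_0^π cos(nx) dx = 0, ∫_0^π sin(nx) dx = (1−(−1)^n)/n.
  u² squared terms: (4)²·∫1 dx = 16·π = 16*π;  (-1)²·∫sin(2x)² dx = 1·π/2 = π/2;  (-1)²·∫sin(4x)² dx = 1·π/2 = π/2.
  u² cross terms: 2·(4)·(-1)·∫1·sin(2x) dx = -8·(0) = 0;  2·(4)·(-1)·∫1·sin(4x) dx = -8·(0) = 0;  2·(-1)·(-1)·∫sin(2x)·sin(4x) dx = 2·(0) = 0.
  So ∫_0^π u² dx = 16*π + π/2 + π/2 + 0 + 0 + 0 = 17*π.
  (u')² squared terms: (-4)²·∫cos(4x)² dx = 16·π/2 = 8*π;  (-2)²·∫cos(2x)² dx = 4·π/2 = 2*π.
  (u')² cross terms: 2·(-4)·(-2)·∫cos(4x)·cos(2x) dx = 16·(0) = 0.
  So ∫_0^π (u')² dx = 8*π + 2*π + 0 = 10*π.
||u||_{H^1}^2 = (17*π) + (10*π) = 27*π.


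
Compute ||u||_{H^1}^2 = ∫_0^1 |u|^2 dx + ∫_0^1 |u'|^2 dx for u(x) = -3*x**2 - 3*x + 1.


||u||_{H^1}^2 = 443/10

The H^1 norm (squared) on an interval (0, L) is
  ||u||_{H^1}^2 = ∫_0^L u(x)^2 dx + ∫_0^L u'(x)^2 dx.
Compute u'(x) = -6*x - 3.
Then u(x)^2 = 9*x**4 + 18*x**3 + 3*x**2 - 6*x + 1 and u'(x)^2 = 36*x**2 + 36*x + 9.
Integrate each monomial from 0 to 1 using ∫_0^1 c·x^n dx = c·1^(n+1)/(n+1):
  ∫_0^1 u(x)^2 dx = ∫_0^1 (9*x^4 + 18*x^3 + 3*x^2 - 6*x + 1) dx. Term by term:
    ∫_0^1 9*x^4 dx = 9/5;  ∫_0^1 18*x^3 dx = 9/2;  ∫_0^1 3*x^2 dx = 1;
    ∫_0^1 -6*x dx = -3;  ∫_0^1 1 dx = 1.
  Sum: 9/5 + 9/2 + 1 − 3 + 1 = 53/10.
  ∫_0^1 u'(x)^2 dx = ∫_0^1 (36*x^2 + 36*x + 9) dx. Term by term:
    ∫_0^1 36*x^2 dx = 12;  ∫_0^1 36*x dx = 18;  ∫_0^1 9 dx = 9.
  Sum: 12 + 18 + 9 = 39.
Adding: ||u||_{H^1}^2 = 53/10 + 39 = 443/10.


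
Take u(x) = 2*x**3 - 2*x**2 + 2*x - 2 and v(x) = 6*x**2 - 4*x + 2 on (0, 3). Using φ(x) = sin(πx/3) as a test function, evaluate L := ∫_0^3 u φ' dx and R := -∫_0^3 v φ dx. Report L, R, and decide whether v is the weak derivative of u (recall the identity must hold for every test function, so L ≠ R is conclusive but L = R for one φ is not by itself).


LHS = -138/π + 648/π^3, RHS = -138/π + 648/π^3. Yes, v = u' weakly.

u(x) = 2*x**3 - 2*x**2 + 2*x - 2, classical derivative u'(x) = 6*x**2 - 4*x + 2.
φ(x) = sin(πx/3), so φ'(x) = π*cos(π*x/3)/3.
Note φ(0) = φ(3) = 0, so the boundary term u·φ vanishes.
LHS = ∫_0^3 u(x) φ'(x) dx = ∫_0^3 (2*π*x^3*cos(π*x/3)/3 - 2*π*x^2*cos(π*x/3)/3 + 2*π*x*cos(π*x/3)/3 - 2*π*cos(π*x/3)/3) dx. Term by term:
  ∫_0^3 -2*π*cos(π*x/3)/3 dx = 0;  ∫_0^3 -2*π*x^2*cos(π*x/3)/3 dx = 36/π;  ∫_0^3 2*π*x*cos(π*x/3)/3 dx = -12/π;
  ∫_0^3 2*π*x^3*cos(π*x/3)/3 dx = -162/π + 648/π^3.
Sum: 0 + 36/π − 12/π + -162/π + 648/π^3 = -138/π + 648/π^3.
So LHS = -138/π + 648/π^3.
∫_0^3 v(x) φ(x) dx = ∫_0^3 (6*x^2*sin(π*x/3) - 4*x*sin(π*x/3) + 2*sin(π*x/3)) dx. Term by term:
  ∫_0^3 2*sin(π*x/3) dx = 12/π;  ∫_0^3 -4*x*sin(π*x/3) dx = -36/π;  ∫_0^3 6*x^2*sin(π*x/3) dx = -648/π^3 + 162/π.
Sum: 12/π − 36/π + -648/π^3 + 162/π = -648/π^3 + 138/π.
So RHS = -∫_0^3 v(x) φ(x) dx = -138/π + 648/π^3.
LHS = RHS, so the identity holds for this test φ.
Moreover u is smooth here and v(x) = u'(x) = 6*x**2 - 4*x + 2 pointwise, so the identity holds for every test function. Hence v is the weak derivative of u.


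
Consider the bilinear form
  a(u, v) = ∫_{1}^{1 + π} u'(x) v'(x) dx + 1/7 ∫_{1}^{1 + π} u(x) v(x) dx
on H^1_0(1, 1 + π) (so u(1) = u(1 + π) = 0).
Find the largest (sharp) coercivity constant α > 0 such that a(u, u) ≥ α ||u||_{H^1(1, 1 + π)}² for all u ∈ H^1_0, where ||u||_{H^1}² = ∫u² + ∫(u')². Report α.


α = 4/7

Coercivity of a(·,·) on H^1_0(1, 1 + π) means a(u, u) ≥ α ||u||_{H^1}² for every u ∈ H^1_0.
The interval has length L = π, and Poincaré/coercivity depend only on L. Here a(u, u) = ∫(u')² + (1/7)·∫u².
Here 0 < c = 1/7 < 1. The condition a(u,u) ≥ α||u||_{H^1}² reads (1−α)∫(u')² ≥ (α−c)∫u². Any admissible α is ≤ 1 (rapidly oscillating u have ∫u²/∫(u')² → 0), and α = 1 would force 0 ≥ (1−c)∫u², impossible since c < 1; so 1−α > 0. By the sharp Poincaré inequality on H^1_0 of an interval of length L, ∫(u')² ≥ (π/L)²∫u² with equality for the first sine mode sin(π(x−x₀)/L) (x₀ the left endpoint), so the inequality holds for all u iff (1−α)(π/L)² ≥ α − c, i.e. α ≤ ((π/L)² + c)/((π/L)² + 1) = (1 + c(L/π)²)/(1 + (L/π)²). With (π/L)² = 1 and c = 1/7, the largest admissible constant is α = ((π/L)² + c)/((π/L)² + 1).
Simplifying, α = 4/7.


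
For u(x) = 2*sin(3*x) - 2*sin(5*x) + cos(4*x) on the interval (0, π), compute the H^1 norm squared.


||u||_{H^1(0,π)}^2 = -8432/63 + 161*π/2

u'(x) = -4*sin(4*x) + 6*cos(3*x) - 10*cos(5*x).
Expand u² and (u')² and integrate term by term on (0, π), using: for integers n ≥ 1, ∫_0^π sin²(nx) dx = ∫_0^π cos²(nx) dx = π/2; for n ≠ n', ∫_0^π sin(nx)sin(n'x) dx = ∫_0^π cos(nx)cos(n'x) dx = 0; and by product-to-sum, ∫_0^π sin(nx)cos(n'x) dx = ½∫_0^π [sin((n+n')x) + sin((n−n')x)] dx, which is 0 when n+n' is even and 2n/(n²−n'²) when n+n' is odd (it need not vanish on (0, π)).
  u² squared terms: (-2)²·∫sin(5x)² dx = 4·π/2 = 2*π;  (2)²·∫sin(3x)² dx = 4·π/2 = 2*π;  (1)²·∫cos(4x)² dx = 1·π/2 = π/2.
  u² cross terms: 2·(-2)·(2)·∫sin(5x)·sin(3x) dx = -8·(0) = 0;  2·(-2)·(1)·∫sin(5x)·cos(4x) dx = -4·(10/9) = -40/9;  2·(2)·(1)·∫sin(3x)·cos(4x) dx = 4·(-6/7) = -24/7.
  So ∫_0^π u² dx = 2*π + 2*π + π/2 + 0 − 40/9 − 24/7 = -496/63 + 9*π/2.
  (u')² squared terms: (-10)²·∫cos(5x)² dx = 100·π/2 = 50*π;  (-4)²·∫sin(4x)² dx = 16·π/2 = 8*π;  (6)²·∫cos(3x)² dx = 36·π/2 = 18*π.
  (u')² cross terms: 2·(-10)·(-4)·∫cos(5x)·sin(4x) dx = 80·(-8/9) = -640/9;  2·(-10)·(6)·∫cos(5x)·cos(3x) dx = -120·(0) = 0;  2·(-4)·(6)·∫sin(4x)·cos(3x) dx = -48·(8/7) = -384/7.
  So ∫_0^π (u')² dx = 50*π + 8*π + 18*π − 640/9 + 0 − 384/7 = -7936/63 + 76*π.
||u||_{H^1}^2 = (-496/63 + 9*π/2) + (-7936/63 + 76*π) = -8432/63 + 161*π/2.


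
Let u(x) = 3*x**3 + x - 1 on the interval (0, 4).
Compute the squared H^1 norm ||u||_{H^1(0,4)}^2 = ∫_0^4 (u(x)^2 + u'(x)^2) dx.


||u||_{H^1}^2 = 4084088/105

The H^1 norm (squared) on an interval (0, L) is
  ||u||_{H^1}^2 = ∫_0^L u(x)^2 dx + ∫_0^L u'(x)^2 dx.
Compute u'(x) = 9*x**2 + 1.
Then u(x)^2 = 9*x**6 + 6*x**4 - 6*x**3 + x**2 - 2*x + 1 and u'(x)^2 = 81*x**4 + 18*x**2 + 1.
Integrate each monomial from 0 to 4 using ∫_0^4 c·x^n dx = c·4^(n+1)/(n+1):
  ∫_0^4 u(x)^2 dx = ∫_0^4 (9*x^6 + 6*x^4 - 6*x^3 + x^2 - 2*x + 1) dx. Term by term:
    ∫_0^4 9*x^6 dx = 147456/7;  ∫_0^4 6*x^4 dx = 6144/5;  ∫_0^4 -6*x^3 dx = -384;
    ∫_0^4 x^2 dx = 64/3;  ∫_0^4 -2*x dx = -16;  ∫_0^4 1 dx = 4.
  Sum: 147456/7 + 6144/5 − 384 + 64/3 − 16 + 4 = 2301524/105.
  ∫_0^4 u'(x)^2 dx = ∫_0^4 (81*x^4 + 18*x^2 + 1) dx. Term by term:
    ∫_0^4 81*x^4 dx = 82944/5;  ∫_0^4 18*x^2 dx = 384;  ∫_0^4 1 dx = 4.
  Sum: 82944/5 + 384 + 4 = 84884/5.
Adding: ||u||_{H^1}^2 = 2301524/105 + 84884/5 = 4084088/105.


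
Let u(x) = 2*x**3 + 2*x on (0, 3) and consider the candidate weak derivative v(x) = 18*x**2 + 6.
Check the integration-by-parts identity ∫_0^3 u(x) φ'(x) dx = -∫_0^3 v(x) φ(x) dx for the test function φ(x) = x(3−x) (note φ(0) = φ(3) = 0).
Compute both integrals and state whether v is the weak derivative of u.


LHS = -819/10, RHS = -2457/10. No, v is not the weak derivative of u.

u(x) = 2*x**3 + 2*x, classical derivative u'(x) = 6*x**2 + 2.
φ(x) = x(3−x), so φ'(x) = 3 - 2*x.
Note φ(0) = φ(3) = 0, so the boundary term u·φ vanishes.
LHS = ∫_0^3 u(x) φ'(x) dx = ∫_0^3 (-4*x^4 + 6*x^3 - 4*x^2 + 6*x) dx. Term by term:
  ∫_0^3 -4*x^4 dx = -972/5;  ∫_0^3 6*x^3 dx = 243/2;  ∫_0^3 -4*x^2 dx = -36;
  ∫_0^3 6*x dx = 27.
Sum: -972/5 + 243/2 − 36 + 27 = -819/10.
So LHS = -819/10.
∫_0^3 v(x) φ(x) dx = ∫_0^3 (-18*x^4 + 54*x^3 - 6*x^2 + 18*x) dx. Term by term:
  ∫_0^3 -18*x^4 dx = -4374/5;  ∫_0^3 54*x^3 dx = 2187/2;  ∫_0^3 -6*x^2 dx = -54;
  ∫_0^3 18*x dx = 81.
Sum: -4374/5 + 2187/2 − 54 + 81 = 2457/10.
So RHS = -∫_0^3 v(x) φ(x) dx = -2457/10.
LHS − RHS = 819/5 ≠ 0, so the identity fails.
(For a valid weak derivative the identity must hold for EVERY test function, in particular this one. The failure shows v is NOT the weak derivative of u.)
Correct weak derivative would be u'(x) = 6*x**2 + 2.


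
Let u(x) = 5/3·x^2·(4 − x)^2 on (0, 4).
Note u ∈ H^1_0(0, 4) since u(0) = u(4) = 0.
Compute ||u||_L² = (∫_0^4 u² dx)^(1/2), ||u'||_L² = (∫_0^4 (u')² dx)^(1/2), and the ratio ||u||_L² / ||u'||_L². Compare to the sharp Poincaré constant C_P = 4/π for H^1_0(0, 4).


||u||_L² / ||u'||_L² = 2*sqrt(3)/3 < C_P = 4/π.

u(x) = 5/3·x^2·(4 − x)^2, so u'(x) = 20*x*(x - 4)*(x - 2)/3.
u(x) = 5/3·x^2·(4 − x)^2 vanishes at x = 0 and x = 4, so u ∈ H^1_0(0, 4). Differentiate via the product rule and integrate the resulting polynomials term by term.
  ∫_0^4 u² dx = ∫_0^4 (25*x^8/9 - 400*x^7/9 + 800*x^6/3 - 6400*x^5/9 + 6400*x^4/9) dx. Term by term:
    ∫_0^4 25*x^8/9 dx = 6553600/81;  ∫_0^4 -400*x^7/9 dx = -3276800/9;  ∫_0^4 800*x^6/3 dx = 13107200/21;
    ∫_0^4 -6400*x^5/9 dx = -13107200/27;  ∫_0^4 6400*x^4/9 dx = 1310720/9.
  Sum: 6553600/81 − 3276800/9 + 13107200/21 − 13107200/27 + 1310720/9 = 655360/567.
  ∫_0^4 (u')² dx = ∫_0^4 (400*x^6/9 - 1600*x^5/3 + 20800*x^4/9 - 12800*x^3/3 + 25600*x^2/9) dx. Term by term:
    ∫_0^4 400*x^6/9 dx = 6553600/63;  ∫_0^4 -1600*x^5/3 dx = -3276800/9;  ∫_0^4 20800*x^4/9 dx = 4259840/9;
    ∫_0^4 -12800*x^3/3 dx = -819200/3;  ∫_0^4 25600*x^2/9 dx = 1638400/27.
  Sum: 6553600/63 − 3276800/9 + 4259840/9 − 819200/3 + 1638400/27 = 163840/189.
∫_0^4 u² dx = 655360/567, so ||u||_L² = 256*sqrt(70)/63.
∫_0^4 (u')² dx = 163840/189, so ||u'||_L² = 128*sqrt(210)/63.
Ratio ||u||_L² / ||u'||_L² = 2*sqrt(3)/3.
Sharp Poincaré constant on H^1_0(0, 4) is C_P = L/π = 4/π, achieved by sin(π/4·x).
A polynomial bump cannot attain the sharp Poincaré constant (only the first sine eigenfunction does), so the ratio is strictly less than C_P, consistent with ||u||_L² ≤ C_P ||u'||_L².


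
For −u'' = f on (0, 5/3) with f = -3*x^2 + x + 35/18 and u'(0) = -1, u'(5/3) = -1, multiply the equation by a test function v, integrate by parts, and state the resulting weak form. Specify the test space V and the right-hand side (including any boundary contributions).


V = H^1(0, 5/3) (v unrestricted at boundary; u is determined up to an additive constant); weak form: ∫_0^5/3 u'v' dx = ∫_0^5/3 (-3*x^2 + x + 35/18) v dx − v(5/3) + v(0) for all v ∈ V.

Multiply both sides by a test function v and integrate from 0 to 5/3:
  ∫_0^5/3 −u''(x) v(x) dx = ∫_0^5/3 f(x) v(x) dx.
Integrate the LHS by parts once:
  ∫_0^5/3 −u'' v dx = −[u'(x) v(x)]_0^5/3 + ∫_0^5/3 u'(x) v'(x) dx.
Thus ∫_0^5/3 u'(x) v'(x) dx = ∫_0^5/3 f(x) v(x) dx + [u'(x) v(x)]_0^5/3.
Choose V so that boundary terms are either known or forced to vanish.
u has inhomogeneous Neumann u'(0) = -1, u'(5/3) = -1. [u' v]_0^5/3 = (-1)·v(5/3) − (-1)·v(0) = − v(5/3) + v(0). Take V = H^1(0, 5/3); boundary term becomes part of RHS.
Weak formulation: find u (satisfying any essential BC) such that ∫_0^5/3 u'(x) v'(x) dx = ∫_0^5/3 f v dx − v(5/3) + v(0) for all v ∈ V (Neumann data are natural BCs: they enter the RHS as boundary terms).
Substituting f(x) = -3*x^2 + x + 35/18, the right-hand side is ∫_0^5/3 (-3*x^2 + x + 35/18) v dx − v(5/3) + v(0).
Compatibility check (pure Neumann): taking v ≡ 1 ∈ V gives 0 = ∫_0^5/3 f dx + (-1) − (-1), i.e. ∫_0^5/3 f dx must equal u'(0) − u'(5/3) = 0. Indeed ∫_0^5/3 (-3*x^2 + x + 35/18) dx = 0, so the data are compatible. The solution is then unique only up to an additive constant (fix it e.g. by requiring ∫_0^5/3 u dx = 0).


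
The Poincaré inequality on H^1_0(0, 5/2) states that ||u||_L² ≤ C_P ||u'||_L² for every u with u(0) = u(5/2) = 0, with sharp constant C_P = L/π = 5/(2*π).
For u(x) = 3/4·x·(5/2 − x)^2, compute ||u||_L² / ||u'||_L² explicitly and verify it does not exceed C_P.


||u||_L² / ||u'||_L² = 5*sqrt(14)/28 < C_P = 5/(2*π).

u(x) = 3/4·x·(5/2 − x)^2, so u'(x) = 9*x^2/4 - 15*x/2 + 75/16.
u(x) = 3/4·x·(5/2 − x)^2 vanishes at x = 0 and x = 5/2, so u ∈ H^1_0(0, 5/2). Differentiate via the product rule and integrate the resulting polynomials term by term.
  ∫_0^5/2 u² dx = ∫_0^5/2 (9*x^6/16 - 45*x^5/8 + 675*x^4/32 - 1125*x^3/32 + 5625*x^2/256) dx. Term by term:
    ∫_0^5/2 9*x^6/16 dx = 703125/14336;  ∫_0^5/2 -45*x^5/8 dx = -234375/1024;  ∫_0^5/2 675*x^4/32 dx = 421875/1024;
    ∫_0^5/2 -1125*x^3/32 dx = -703125/2048;  ∫_0^5/2 5625*x^2/256 dx = 234375/2048.
  Sum: 703125/14336 − 234375/1024 + 421875/1024 − 703125/2048 + 234375/2048 = 46875/14336.
  ∫_0^5/2 (u')² dx = ∫_0^5/2 (81*x^4/16 - 135*x^3/4 + 2475*x^2/32 - 1125*x/16 + 5625/256) dx. Term by term:
    ∫_0^5/2 81*x^4/16 dx = 50625/512;  ∫_0^5/2 -135*x^3/4 dx = -84375/256;  ∫_0^5/2 2475*x^2/32 dx = 103125/256;
    ∫_0^5/2 -1125*x/16 dx = -28125/128;  ∫_0^5/2 5625/256 dx = 28125/512.
  Sum: 50625/512 − 84375/256 + 103125/256 − 28125/128 + 28125/512 = 1875/256.
∫_0^5/2 u² dx = 46875/14336, so ||u||_L² = 125*sqrt(42)/448.
∫_0^5/2 (u')² dx = 1875/256, so ||u'||_L² = 25*sqrt(3)/16.
Ratio ||u||_L² / ||u'||_L² = 5*sqrt(14)/28.
Sharp Poincaré constant on H^1_0(0, 5/2) is C_P = L/π = 5/(2*π), achieved by sin(2*π/5·x).
A polynomial bump cannot attain the sharp Poincaré constant (only the first sine eigenfunction does), so the ratio is strictly less than C_P, consistent with ||u||_L² ≤ C_P ||u'||_L².


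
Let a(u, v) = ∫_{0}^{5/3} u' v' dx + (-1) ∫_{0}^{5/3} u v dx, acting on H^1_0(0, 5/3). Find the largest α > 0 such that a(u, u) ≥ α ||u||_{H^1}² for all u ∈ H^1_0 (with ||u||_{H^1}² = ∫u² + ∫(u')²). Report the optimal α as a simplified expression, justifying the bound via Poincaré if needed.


α = (-25 + 9*π^2)/(25 + 9*π^2)

Coercivity of a(·,·) on H^1_0(0, 5/3) means a(u, u) ≥ α ||u||_{H^1}² for every u ∈ H^1_0.
The interval has length L = 5/3, and Poincaré/coercivity depend only on L. Here a(u, u) = ∫(u')² + (-1)·∫u².
Here c = -1 < 0 with |c| < (π/L)² = 9*π^2/25, so coercivity still holds. The condition a(u,u) ≥ α||u||_{H^1}² reads (1−α)∫(u')² ≥ (α−c)∫u². Any admissible α is ≤ 1 (rapidly oscillating u have ∫u²/∫(u')² → 0), and α = 1 would force 0 ≥ (1−c)∫u², impossible since c < 1; so 1−α > 0. By the sharp Poincaré inequality on H^1_0 of an interval of length L, ∫(u')² ≥ (π/L)²∫u² with equality for the first sine mode sin(π(x−x₀)/L) (x₀ the left endpoint), so the inequality holds for all u iff (1−α)(π/L)² ≥ α − c, i.e. α ≤ ((π/L)² + c)/((π/L)² + 1) = (1 + c(L/π)²)/(1 + (L/π)²). (Direct route, valid since c ≤ 0: Poincaré gives c∫u² ≥ c(L/π)²∫(u')², so a(u,u) ≥ (1 + c(L/π)²)∫(u')², while ||u||_{H^1}² ≤ (1 + (L/π)²)∫(u')²; dividing yields the same α.) With (π/L)² = 9*π^2/25 and c = -1, the largest admissible constant is α = ((π/L)² + c)/((π/L)² + 1).
Simplifying, α = (-25 + 9*π^2)/(25 + 9*π^2).


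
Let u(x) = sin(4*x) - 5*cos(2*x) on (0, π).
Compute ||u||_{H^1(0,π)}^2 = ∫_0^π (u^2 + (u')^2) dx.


||u||_{H^1(0,π)}^2 = 71*π

u'(x) = 10*sin(2*x) + 4*cos(4*x).
Expand u² and (u')² and integrate term by term on (0, π), using: for integers n ≥ 1, ∫_0^π sin²(nx) dx = ∫_0^π cos²(nx) dx = π/2; for n ≠ n', ∫_0^π sin(nx)sin(n'x) dx = ∫_0^π cos(nx)cos(n'x) dx = 0; and by product-to-sum, ∫_0^π sin(nx)cos(n'x) dx = ½∫_0^π [sin((n+n')x) + sin((n−n')x)] dx, which is 0 when n+n' is even and 2n/(n²−n'²) when n+n' is odd (it need not vanish on (0, π)).
  u² squared terms: (-5)²·∫cos(2x)² dx = 25·π/2 = 25*π/2;  (1)²·∫sin(4x)² dx = 1·π/2 = π/2.
  u² cross terms: 2·(-5)·(1)·∫cos(2x)·sin(4x) dx = -10·(0) = 0.
  So ∫_0^π u² dx = 25*π/2 + π/2 + 0 = 13*π.
  (u')² squared terms: (4)²·∫cos(4x)² dx = 16·π/2 = 8*π;  (10)²·∫sin(2x)² dx = 100·π/2 = 50*π.
  (u')² cross terms: 2·(4)·(10)·∫cos(4x)·sin(2x) dx = 80·(0) = 0.
  So ∫_0^π (u')² dx = 8*π + 50*π + 0 = 58*π.
||u||_{H^1}^2 = (13*π) + (58*π) = 71*π.


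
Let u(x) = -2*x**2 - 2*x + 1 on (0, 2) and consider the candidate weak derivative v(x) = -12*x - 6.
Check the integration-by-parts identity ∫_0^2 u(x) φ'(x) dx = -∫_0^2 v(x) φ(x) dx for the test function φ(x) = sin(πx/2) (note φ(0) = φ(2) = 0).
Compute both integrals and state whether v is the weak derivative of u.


LHS = 24/π, RHS = 72/π. No, v is not the weak derivative of u.

u(x) = -2*x**2 - 2*x + 1, classical derivative u'(x) = -4*x - 2.
φ(x) = sin(πx/2), so φ'(x) = π*cos(π*x/2)/2.
Note φ(0) = φ(2) = 0, so the boundary term u·φ vanishes.
LHS = ∫_0^2 u(x) φ'(x) dx = ∫_0^2 (-π*x^2*cos(π*x/2) - π*x*cos(π*x/2) + π*cos(π*x/2)/2) dx. Term by term:
  ∫_0^2 π*cos(π*x/2)/2 dx = 0;  ∫_0^2 -π*x*cos(π*x/2) dx = 8/π;  ∫_0^2 -π*x^2*cos(π*x/2) dx = 16/π.
Sum: 0 + 8/π + 16/π = 24/π.
So LHS = 24/π.
∫_0^2 v(x) φ(x) dx = ∫_0^2 (-12*x*sin(π*x/2) - 6*sin(π*x/2)) dx. Term by term:
  ∫_0^2 -6*sin(π*x/2) dx = -24/π;  ∫_0^2 -12*x*sin(π*x/2) dx = -48/π.
Sum: -24/π − 48/π = -72/π.
So RHS = -∫_0^2 v(x) φ(x) dx = 72/π.
LHS − RHS = -48/π ≠ 0, so the identity fails.
(For a valid weak derivative the identity must hold for EVERY test function, in particular this one. The failure shows v is NOT the weak derivative of u.)
Correct weak derivative would be u'(x) = -4*x - 2.


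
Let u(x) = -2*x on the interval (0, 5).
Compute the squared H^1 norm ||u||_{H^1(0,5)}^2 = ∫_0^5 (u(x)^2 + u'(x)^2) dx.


||u||_{H^1}^2 = 560/3

The H^1 norm (squared) on an interval (0, L) is
  ||u||_{H^1}^2 = ∫_0^L u(x)^2 dx + ∫_0^L u'(x)^2 dx.
Compute u'(x) = -2.
Then u(x)^2 = 4*x**2 and u'(x)^2 = 4.
Integrate each monomial from 0 to 5 using ∫_0^5 c·x^n dx = c·5^(n+1)/(n+1):
  ∫_0^5 u(x)^2 dx = ∫_0^5 (4*x^2) dx. Term by term:
    ∫_0^5 4*x^2 dx = 500/3.
  ∫_0^5 u'(x)^2 dx = ∫_0^5 (4) dx. Term by term:
    ∫_0^5 4 dx = 20.
Adding: ||u||_{H^1}^2 = 500/3 + 20 = 560/3.


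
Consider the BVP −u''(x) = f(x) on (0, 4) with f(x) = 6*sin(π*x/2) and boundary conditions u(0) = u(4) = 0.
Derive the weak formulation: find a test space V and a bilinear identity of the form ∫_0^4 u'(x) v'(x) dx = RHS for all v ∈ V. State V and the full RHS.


V = H^1_0(0, 4) (so v(0) = v(4) = 0); weak form: ∫_0^4 u'v' dx = ∫_0^4 (6*sin(π*x/2)) v dx for all v ∈ V.

Multiply both sides by a test function v and integrate from 0 to 4:
  ∫_0^4 −u''(x) v(x) dx = ∫_0^4 f(x) v(x) dx.
Integrate the LHS by parts once:
  ∫_0^4 −u'' v dx = −[u'(x) v(x)]_0^4 + ∫_0^4 u'(x) v'(x) dx.
Thus ∫_0^4 u'(x) v'(x) dx = ∫_0^4 f(x) v(x) dx + [u'(x) v(x)]_0^4.
Choose V so that boundary terms are either known or forced to vanish.
u is Dirichlet: u(0) = u(4) = 0. Let V = H^1_0(0, 4); then v(0) = v(4) = 0, and [u' v]_0^4 = 0.
Weak formulation: find u (satisfying any essential BC) such that ∫_0^4 u'(x) v'(x) dx = ∫_0^4 f v dx for all v ∈ V.
Substituting f(x) = 6*sin(π*x/2), the right-hand side is ∫_0^4 (6*sin(π*x/2)) v dx.


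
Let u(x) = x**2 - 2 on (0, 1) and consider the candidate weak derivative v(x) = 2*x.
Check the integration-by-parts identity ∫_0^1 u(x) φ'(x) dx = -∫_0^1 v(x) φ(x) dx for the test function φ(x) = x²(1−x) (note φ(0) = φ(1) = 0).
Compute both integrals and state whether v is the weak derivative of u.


LHS = -1/10, RHS = -1/10. Yes, v = u' weakly.

u(x) = x**2 - 2, classical derivative u'(x) = 2*x.
φ(x) = x²(1−x), so φ'(x) = x*(2 - 3*x).
Note φ(0) = φ(1) = 0, so the boundary term u·φ vanishes.
LHS = ∫_0^1 u(x) φ'(x) dx = ∫_0^1 (-3*x^4 + 2*x^3 + 6*x^2 - 4*x) dx. Term by term:
  ∫_0^1 -3*x^4 dx = -3/5;  ∫_0^1 2*x^3 dx = 1/2;  ∫_0^1 6*x^2 dx = 2;
  ∫_0^1 -4*x dx = -2.
Sum: -3/5 + 1/2 + 2 − 2 = -1/10.
So LHS = -1/10.
∫_0^1 v(x) φ(x) dx = ∫_0^1 (-2*x^4 + 2*x^3) dx. Term by term:
  ∫_0^1 -2*x^4 dx = -2/5;  ∫_0^1 2*x^3 dx = 1/2.
Sum: -2/5 + 1/2 = 1/10.
So RHS = -∫_0^1 v(x) φ(x) dx = -1/10.
LHS = RHS, so the identity holds for this test φ.
Moreover u is smooth here and v(x) = u'(x) = 2*x pointwise, so the identity holds for every test function. Hence v is the weak derivative of u.


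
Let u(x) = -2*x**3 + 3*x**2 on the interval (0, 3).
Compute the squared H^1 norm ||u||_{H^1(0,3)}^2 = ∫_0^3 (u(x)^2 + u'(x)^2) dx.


||u||_{H^1}^2 = 5913/7

The H^1 norm (squared) on an interval (0, L) is
  ||u||_{H^1}^2 = ∫_0^L u(x)^2 dx + ∫_0^L u'(x)^2 dx.
Compute u'(x) = -6*x**2 + 6*x.
Then u(x)^2 = 4*x**6 - 12*x**5 + 9*x**4 and u'(x)^2 = 36*x**4 - 72*x**3 + 36*x**2.
Integrate each monomial from 0 to 3 using ∫_0^3 c·x^n dx = c·3^(n+1)/(n+1):
  ∫_0^3 u(x)^2 dx = ∫_0^3 (4*x^6 - 12*x^5 + 9*x^4) dx. Term by term:
    ∫_0^3 4*x^6 dx = 8748/7;  ∫_0^3 -12*x^5 dx = -1458;  ∫_0^3 9*x^4 dx = 2187/5.
  Sum: 8748/7 − 1458 + 2187/5 = 8019/35.
  ∫_0^3 u'(x)^2 dx = ∫_0^3 (36*x^4 - 72*x^3 + 36*x^2) dx. Term by term:
    ∫_0^3 36*x^4 dx = 8748/5;  ∫_0^3 -72*x^3 dx = -1458;  ∫_0^3 36*x^2 dx = 324.
  Sum: 8748/5 − 1458 + 324 = 3078/5.
Adding: ||u||_{H^1}^2 = 8019/35 + 3078/5 = 5913/7.


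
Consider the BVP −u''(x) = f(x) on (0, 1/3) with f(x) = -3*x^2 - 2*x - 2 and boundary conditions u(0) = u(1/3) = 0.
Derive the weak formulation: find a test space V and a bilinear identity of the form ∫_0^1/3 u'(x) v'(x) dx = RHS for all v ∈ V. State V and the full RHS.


V = H^1_0(0, 1/3) (so v(0) = v(1/3) = 0); weak form: ∫_0^1/3 u'v' dx = ∫_0^1/3 (-3*x^2 - 2*x - 2) v dx for all v ∈ V.

Multiply both sides by a test function v and integrate from 0 to 1/3:
  ∫_0^1/3 −u''(x) v(x) dx = ∫_0^1/3 f(x) v(x) dx.
Integrate the LHS by parts once:
  ∫_0^1/3 −u'' v dx = −[u'(x) v(x)]_0^1/3 + ∫_0^1/3 u'(x) v'(x) dx.
Thus ∫_0^1/3 u'(x) v'(x) dx = ∫_0^1/3 f(x) v(x) dx + [u'(x) v(x)]_0^1/3.
Choose V so that boundary terms are either known or forced to vanish.
u is Dirichlet: u(0) = u(1/3) = 0. Let V = H^1_0(0, 1/3); then v(0) = v(1/3) = 0, and [u' v]_0^1/3 = 0.
Weak formulation: find u (satisfying any essential BC) such that ∫_0^1/3 u'(x) v'(x) dx = ∫_0^1/3 f v dx for all v ∈ V.
Substituting f(x) = -3*x^2 - 2*x - 2, the right-hand side is ∫_0^1/3 (-3*x^2 - 2*x - 2) v dx.


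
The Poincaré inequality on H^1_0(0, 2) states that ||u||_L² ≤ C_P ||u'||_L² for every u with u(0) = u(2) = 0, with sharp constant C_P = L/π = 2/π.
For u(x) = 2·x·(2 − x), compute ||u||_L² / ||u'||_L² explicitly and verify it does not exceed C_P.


||u||_L² / ||u'||_L² = sqrt(10)/5 < C_P = 2/π.

u(x) = 2·x·(2 − x), so u'(x) = 4 - 4*x.
u(x) = 2·x·(2 − x) vanishes at x = 0 and x = 2, so u ∈ H^1_0(0, 2). Differentiate via the product rule and integrate the resulting polynomials term by term.
  ∫_0^2 u² dx = ∫_0^2 (4*x^4 - 16*x^3 + 16*x^2) dx. Term by term:
    ∫_0^2 4*x^4 dx = 128/5;  ∫_0^2 -16*x^3 dx = -64;  ∫_0^2 16*x^2 dx = 128/3.
  Sum: 128/5 − 64 + 128/3 = 64/15.
  ∫_0^2 (u')² dx = ∫_0^2 (16*x^2 - 32*x + 16) dx. Term by term:
    ∫_0^2 16*x^2 dx = 128/3;  ∫_0^2 -32*x dx = -64;  ∫_0^2 16 dx = 32.
  Sum: 128/3 − 64 + 32 = 32/3.
∫_0^2 u² dx = 64/15, so ||u||_L² = 8*sqrt(15)/15.
∫_0^2 (u')² dx = 32/3, so ||u'||_L² = 4*sqrt(6)/3.
Ratio ||u||_L² / ||u'||_L² = sqrt(10)/5.
Sharp Poincaré constant on H^1_0(0, 2) is C_P = L/π = 2/π, achieved by sin(π/2·x).
A polynomial bump cannot attain the sharp Poincaré constant (only the first sine eigenfunction does), so the ratio is strictly less than C_P, consistent with ||u||_L² ≤ C_P ||u'||_L².


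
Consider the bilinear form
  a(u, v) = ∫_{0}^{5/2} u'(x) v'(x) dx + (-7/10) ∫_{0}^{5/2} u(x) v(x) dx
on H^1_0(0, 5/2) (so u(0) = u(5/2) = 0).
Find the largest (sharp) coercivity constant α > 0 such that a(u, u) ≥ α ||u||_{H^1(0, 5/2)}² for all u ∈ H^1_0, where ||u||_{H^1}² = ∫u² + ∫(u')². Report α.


α = (-35 + 8*π^2)/(2*(25 + 4*π^2))

Coercivity of a(·,·) on H^1_0(0, 5/2) means a(u, u) ≥ α ||u||_{H^1}² for every u ∈ H^1_0.
The interval has length L = 5/2, and Poincaré/coercivity depend only on L. Here a(u, u) = ∫(u')² + (-7/10)·∫u².
Here c = -7/10 < 0 with |c| < (π/L)² = 4*π^2/25, so coercivity still holds. The condition a(u,u) ≥ α||u||_{H^1}² reads (1−α)∫(u')² ≥ (α−c)∫u². Any admissible α is ≤ 1 (rapidly oscillating u have ∫u²/∫(u')² → 0), and α = 1 would force 0 ≥ (1−c)∫u², impossible since c < 1; so 1−α > 0. By the sharp Poincaré inequality on H^1_0 of an interval of length L, ∫(u')² ≥ (π/L)²∫u² with equality for the first sine mode sin(π(x−x₀)/L) (x₀ the left endpoint), so the inequality holds for all u iff (1−α)(π/L)² ≥ α − c, i.e. α ≤ ((π/L)² + c)/((π/L)² + 1) = (1 + c(L/π)²)/(1 + (L/π)²). (Direct route, valid since c ≤ 0: Poincaré gives c∫u² ≥ c(L/π)²∫(u')², so a(u,u) ≥ (1 + c(L/π)²)∫(u')², while ||u||_{H^1}² ≤ (1 + (L/π)²)∫(u')²; dividing yields the same α.) With (π/L)² = 4*π^2/25 and c = -7/10, the largest admissible constant is α = ((π/L)² + c)/((π/L)² + 1).
Simplifying, α = (-35 + 8*π^2)/(2*(25 + 4*π^2)).


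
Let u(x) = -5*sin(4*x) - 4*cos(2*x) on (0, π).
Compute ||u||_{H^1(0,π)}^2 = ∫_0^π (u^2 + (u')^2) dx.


||u||_{H^1(0,π)}^2 = 505*π/2

u'(x) = 8*sin(2*x) - 20*cos(4*x).
Expand u² and (u')² and integrate term by term on (0, π), using: for integers n ≥ 1, ∫_0^π sin²(nx) dx = ∫_0^π cos²(nx) dx = π/2; for n ≠ n', ∫_0^π sin(nx)sin(n'x) dx = ∫_0^π cos(nx)cos(n'x) dx = 0; and by product-to-sum, ∫_0^π sin(nx)cos(n'x) dx = ½∫_0^π [sin((n+n')x) + sin((n−n')x)] dx, which is 0 when n+n' is even and 2n/(n²−n'²) when n+n' is odd (it need not vanish on (0, π)).
  u² squared terms: (-5)²·∫sin(4x)² dx = 25·π/2 = 25*π/2;  (-4)²·∫cos(2x)² dx = 16·π/2 = 8*π.
  u² cross terms: 2·(-5)·(-4)·∫sin(4x)·cos(2x) dx = 40·(0) = 0.
  So ∫_0^π u² dx = 25*π/2 + 8*π + 0 = 41*π/2.
  (u')² squared terms: (-20)²·∫cos(4x)² dx = 400·π/2 = 200*π;  (8)²·∫sin(2x)² dx = 64·π/2 = 32*π.
  (u')² cross terms: 2·(-20)·(8)·∫cos(4x)·sin(2x) dx = -320·(0) = 0.
  So ∫_0^π (u')² dx = 200*π + 32*π + 0 = 232*π.
||u||_{H^1}^2 = (41*π/2) + (232*π) = 505*π/2.


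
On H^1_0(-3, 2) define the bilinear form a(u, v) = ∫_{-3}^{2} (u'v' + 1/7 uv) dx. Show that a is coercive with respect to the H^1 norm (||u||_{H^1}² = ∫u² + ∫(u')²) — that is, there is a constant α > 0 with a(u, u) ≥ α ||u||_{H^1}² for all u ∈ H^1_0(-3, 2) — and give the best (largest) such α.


α = (25/7 + π^2)/(π^2 + 25)

Coercivity of a(·,·) on H^1_0(-3, 2) means a(u, u) ≥ α ||u||_{H^1}² for every u ∈ H^1_0.
The interval has length L = 5, and Poincaré/coercivity depend only on L. Here a(u, u) = ∫(u')² + (1/7)·∫u².
Here 0 < c = 1/7 < 1. The condition a(u,u) ≥ α||u||_{H^1}² reads (1−α)∫(u')² ≥ (α−c)∫u². Any admissible α is ≤ 1 (rapidly oscillating u have ∫u²/∫(u')² → 0), and α = 1 would force 0 ≥ (1−c)∫u², impossible since c < 1; so 1−α > 0. By the sharp Poincaré inequality on H^1_0 of an interval of length L, ∫(u')² ≥ (π/L)²∫u² with equality for the first sine mode sin(π(x−x₀)/L) (x₀ the left endpoint), so the inequality holds for all u iff (1−α)(π/L)² ≥ α − c, i.e. α ≤ ((π/L)² + c)/((π/L)² + 1) = (1 + c(L/π)²)/(1 + (L/π)²). With (π/L)² = π^2/25 and c = 1/7, the largest admissible constant is α = ((π/L)² + c)/((π/L)² + 1).
Simplifying, α = (25/7 + π^2)/(π^2 + 25).


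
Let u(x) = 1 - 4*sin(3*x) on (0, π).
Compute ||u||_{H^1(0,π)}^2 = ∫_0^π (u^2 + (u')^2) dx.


||u||_{H^1(0,π)}^2 = -16/3 + 81*π

u'(x) = -12*cos(3*x).
Expand u² and (u')² and integrate term by term on (0, π), using: for integers n ≥ 1, ∫_0^π sin²(nx) dx = ∫_0^π cos²(nx) dx = π/2; for n ≠ n', ∫_0^π sin(nx)sin(n'x) dx = ∫_0^π cos(nx)cos(n'x) dx = 0; and by product-to-sum, ∫_0^π sin(nx)cos(n'x) dx = ½∫_0^π [sin((n+n')x) + sin((n−n')x)] dx, which is 0 when n+n' is even and 2n/(n²−n'²) when n+n' is odd (it need not vanish on (0, π)). For the constant mode: ∫_0^π 1 dx = π, ∫_0^π cos(nx) dx = 0, ∫_0^π sin(nx) dx = (1−(−1)^n)/n.
  u² squared terms: (1)²·∫1 dx = 1·π = π;  (-4)²·∫sin(3x)² dx = 16·π/2 = 8*π.
  u² cross terms: 2·(1)·(-4)·∫1·sin(3x) dx = -8·(2/3) = -16/3.
  So ∫_0^π u² dx = π + 8*π − 16/3 = -16/3 + 9*π.
  (u')² squared terms: (-12)²·∫cos(3x)² dx = 144·π/2 = 72*π.
  So ∫_0^π (u')² dx = 72*π.
||u||_{H^1}^2 = (-16/3 + 9*π) + (72*π) = -16/3 + 81*π.


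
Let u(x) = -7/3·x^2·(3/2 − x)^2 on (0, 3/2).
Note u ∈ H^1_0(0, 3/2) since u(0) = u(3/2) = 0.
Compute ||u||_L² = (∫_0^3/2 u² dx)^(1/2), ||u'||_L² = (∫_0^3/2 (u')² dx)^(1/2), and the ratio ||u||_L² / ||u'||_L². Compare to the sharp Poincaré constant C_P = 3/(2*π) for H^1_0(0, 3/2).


||u||_L² / ||u'||_L² = sqrt(3)/4 < C_P = 3/(2*π).

u(x) = -7/3·x^2·(3/2 − x)^2, so u'(x) = 7*x*(-8*x^2 + 18*x - 9)/6.
u(x) = -7/3·x^2·(3/2 − x)^2 vanishes at x = 0 and x = 3/2, so u ∈ H^1_0(0, 3/2). Differentiate via the product rule and integrate the resulting polynomials term by term.
  ∫_0^3/2 u² dx = ∫_0^3/2 (49*x^8/9 - 98*x^7/3 + 147*x^6/2 - 147*x^5/2 + 441*x^4/16) dx. Term by term:
    ∫_0^3/2 49*x^8/9 dx = 11907/512;  ∫_0^3/2 -98*x^7/3 dx = -107163/1024;  ∫_0^3/2 147*x^6/2 dx = 45927/256;
    ∫_0^3/2 -147*x^5/2 dx = -35721/256;  ∫_0^3/2 441*x^4/16 dx = 107163/2560.
  Sum: 11907/512 − 107163/1024 + 45927/256 − 35721/256 + 107163/2560 = 1701/5120.
  ∫_0^3/2 (u')² dx = ∫_0^3/2 (784*x^6/9 - 392*x^5 + 637*x^4 - 441*x^3 + 441*x^2/4) dx. Term by term:
    ∫_0^3/2 784*x^6/9 dx = 1701/8;  ∫_0^3/2 -392*x^5 dx = -11907/16;  ∫_0^3/2 637*x^4 dx = 154791/160;
    ∫_0^3/2 -441*x^3 dx = -35721/64;  ∫_0^3/2 441*x^2/4 dx = 3969/32.
  Sum: 1701/8 − 11907/16 + 154791/160 − 35721/64 + 3969/32 = 567/320.
∫_0^3/2 u² dx = 1701/5120, so ||u||_L² = 9*sqrt(105)/160.
∫_0^3/2 (u')² dx = 567/320, so ||u'||_L² = 9*sqrt(35)/40.
Ratio ||u||_L² / ||u'||_L² = sqrt(3)/4.
Sharp Poincaré constant on H^1_0(0, 3/2) is C_P = L/π = 3/(2*π), achieved by sin(2*π/3·x).
A polynomial bump cannot attain the sharp Poincaré constant (only the first sine eigenfunction does), so the ratio is strictly less than C_P, consistent with ||u||_L² ≤ C_P ||u'||_L².


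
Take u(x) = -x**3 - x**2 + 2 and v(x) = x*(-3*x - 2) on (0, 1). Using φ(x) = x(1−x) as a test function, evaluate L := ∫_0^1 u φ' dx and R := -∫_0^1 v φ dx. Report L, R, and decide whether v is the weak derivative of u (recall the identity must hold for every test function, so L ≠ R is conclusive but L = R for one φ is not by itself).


LHS = 19/60, RHS = 19/60. Yes, v = u' weakly.

u(x) = -x**3 - x**2 + 2, classical derivative u'(x) = -3*x**2 - 2*x.
φ(x) = x(1−x), so φ'(x) = 1 - 2*x.
Note φ(0) = φ(1) = 0, so the boundary term u·φ vanishes.
LHS = ∫_0^1 u(x) φ'(x) dx = ∫_0^1 (2*x^4 + x^3 - x^2 - 4*x + 2) dx. Term by term:
  ∫_0^1 2*x^4 dx = 2/5;  ∫_0^1 x^3 dx = 1/4;  ∫_0^1 -x^2 dx = -1/3;
  ∫_0^1 -4*x dx = -2;  ∫_0^1 2 dx = 2.
Sum: 2/5 + 1/4 − 1/3 − 2 + 2 = 19/60.
So LHS = 19/60.
∫_0^1 v(x) φ(x) dx = ∫_0^1 (3*x^4 - x^3 - 2*x^2) dx. Term by term:
  ∫_0^1 3*x^4 dx = 3/5;  ∫_0^1 -x^3 dx = -1/4;  ∫_0^1 -2*x^2 dx = -2/3.
Sum: 3/5 − 1/4 − 2/3 = -19/60.
So RHS = -∫_0^1 v(x) φ(x) dx = 19/60.
LHS = RHS, so the identity holds for this test φ.
Moreover u is smooth here and v(x) = u'(x) = -3*x**2 - 2*x pointwise, so the identity holds for every test function. Hence v is the weak derivative of u.


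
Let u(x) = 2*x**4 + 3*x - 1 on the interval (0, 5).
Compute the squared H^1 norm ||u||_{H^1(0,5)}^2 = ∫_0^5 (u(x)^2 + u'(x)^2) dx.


||u||_{H^1}^2 = 101993300/63

The H^1 norm (squared) on an interval (0, L) is
  ||u||_{H^1}^2 = ∫_0^L u(x)^2 dx + ∫_0^L u'(x)^2 dx.
Compute u'(x) = 8*x**3 + 3.
Then u(x)^2 = 4*x**8 + 12*x**5 - 4*x**4 + 9*x**2 - 6*x + 1 and u'(x)^2 = 64*x**6 + 48*x**3 + 9.
Integrate each monomial from 0 to 5 using ∫_0^5 c·x^n dx = c·5^(n+1)/(n+1):
  ∫_0^5 u(x)^2 dx = ∫_0^5 (4*x^8 + 12*x^5 - 4*x^4 + 9*x^2 - 6*x + 1) dx. Term by term:
    ∫_0^5 4*x^8 dx = 7812500/9;  ∫_0^5 12*x^5 dx = 31250;  ∫_0^5 -4*x^4 dx = -2500;
    ∫_0^5 9*x^2 dx = 375;  ∫_0^5 -6*x dx = -75;  ∫_0^5 1 dx = 5.
  Sum: 7812500/9 + 31250 − 2500 + 375 − 75 + 5 = 8073995/9.
  ∫_0^5 u'(x)^2 dx = ∫_0^5 (64*x^6 + 48*x^3 + 9) dx. Term by term:
    ∫_0^5 64*x^6 dx = 5000000/7;  ∫_0^5 48*x^3 dx = 7500;  ∫_0^5 9 dx = 45.
  Sum: 5000000/7 + 7500 + 45 = 5052815/7.
Adding: ||u||_{H^1}^2 = 8073995/9 + 5052815/7 = 101993300/63.
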